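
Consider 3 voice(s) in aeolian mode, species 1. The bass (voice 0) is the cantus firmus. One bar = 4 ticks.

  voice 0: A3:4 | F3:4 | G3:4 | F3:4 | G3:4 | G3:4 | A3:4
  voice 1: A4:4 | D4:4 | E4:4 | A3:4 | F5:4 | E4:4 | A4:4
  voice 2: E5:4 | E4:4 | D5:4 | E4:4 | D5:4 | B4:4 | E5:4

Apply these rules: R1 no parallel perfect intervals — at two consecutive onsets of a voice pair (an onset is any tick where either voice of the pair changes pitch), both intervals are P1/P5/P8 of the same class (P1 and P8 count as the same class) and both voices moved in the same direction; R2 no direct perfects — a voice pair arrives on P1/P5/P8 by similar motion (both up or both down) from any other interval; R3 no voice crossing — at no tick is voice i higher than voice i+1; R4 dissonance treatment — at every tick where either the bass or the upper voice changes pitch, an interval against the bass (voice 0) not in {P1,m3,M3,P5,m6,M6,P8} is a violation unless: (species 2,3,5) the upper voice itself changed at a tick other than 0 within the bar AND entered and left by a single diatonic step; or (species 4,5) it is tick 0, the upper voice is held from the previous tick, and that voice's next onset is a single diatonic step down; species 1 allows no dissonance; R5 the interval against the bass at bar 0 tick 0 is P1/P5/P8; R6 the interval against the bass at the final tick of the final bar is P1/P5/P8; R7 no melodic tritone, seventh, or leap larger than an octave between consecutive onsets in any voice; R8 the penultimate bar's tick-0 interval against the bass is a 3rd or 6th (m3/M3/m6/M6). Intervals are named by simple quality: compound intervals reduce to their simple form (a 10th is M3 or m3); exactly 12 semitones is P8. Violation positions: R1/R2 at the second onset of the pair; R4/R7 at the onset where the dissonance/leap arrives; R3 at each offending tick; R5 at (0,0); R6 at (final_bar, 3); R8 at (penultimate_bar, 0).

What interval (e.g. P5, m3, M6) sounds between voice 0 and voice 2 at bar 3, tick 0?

voice 0=F3 voice 2=E4 -> M7

M7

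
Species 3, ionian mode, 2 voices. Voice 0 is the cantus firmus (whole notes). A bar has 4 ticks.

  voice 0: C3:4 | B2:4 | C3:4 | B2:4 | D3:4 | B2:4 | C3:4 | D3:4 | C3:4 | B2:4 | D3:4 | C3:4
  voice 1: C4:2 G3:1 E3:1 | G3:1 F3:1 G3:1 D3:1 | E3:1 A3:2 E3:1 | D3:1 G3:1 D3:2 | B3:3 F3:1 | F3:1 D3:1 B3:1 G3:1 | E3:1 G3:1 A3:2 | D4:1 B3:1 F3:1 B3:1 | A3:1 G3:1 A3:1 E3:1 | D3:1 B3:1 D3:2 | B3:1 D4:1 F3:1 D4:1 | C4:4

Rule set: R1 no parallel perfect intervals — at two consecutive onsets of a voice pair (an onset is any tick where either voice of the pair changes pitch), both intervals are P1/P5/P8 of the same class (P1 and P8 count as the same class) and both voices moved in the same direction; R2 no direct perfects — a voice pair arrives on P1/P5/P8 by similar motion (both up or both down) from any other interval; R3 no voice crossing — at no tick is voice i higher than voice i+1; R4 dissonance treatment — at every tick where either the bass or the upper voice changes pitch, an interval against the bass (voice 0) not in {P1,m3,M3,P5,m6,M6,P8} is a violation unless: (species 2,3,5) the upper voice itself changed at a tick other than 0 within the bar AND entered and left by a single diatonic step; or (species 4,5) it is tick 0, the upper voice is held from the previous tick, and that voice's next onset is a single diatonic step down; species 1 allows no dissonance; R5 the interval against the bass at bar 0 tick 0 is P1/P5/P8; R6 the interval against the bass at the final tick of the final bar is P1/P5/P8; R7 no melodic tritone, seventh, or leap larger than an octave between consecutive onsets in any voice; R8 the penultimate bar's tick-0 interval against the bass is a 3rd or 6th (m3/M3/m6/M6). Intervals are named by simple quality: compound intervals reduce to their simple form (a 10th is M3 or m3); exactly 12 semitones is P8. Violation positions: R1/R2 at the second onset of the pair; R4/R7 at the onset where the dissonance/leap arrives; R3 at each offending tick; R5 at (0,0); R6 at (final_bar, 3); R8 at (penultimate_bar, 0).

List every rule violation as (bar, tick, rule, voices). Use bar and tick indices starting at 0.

(4, 3, R7, (1,))
(5, 0, R4, (0, 1))
(7, 0, R2, (0, 1))
(7, 2, R7, (1,))
(7, 3, R7, (1,))
(11, 0, R1, (0, 1))

bar 0: v0=C3 v1=C4 downbeat P8
bar 1: v0=B2 v1=G3 downbeat m6
bar 2: v0=C3 v1=E3 downbeat M3
bar 3: v0=B2 v1=D3 downbeat m3
bar 4: v0=D3 v1=B3 downbeat M6
bar 5: v0=B2 v1=F3 downbeat TT
bar 6: v0=C3 v1=E3 downbeat M3
bar 7: v0=D3 v1=D4 downbeat P8
bar 8: v0=C3 v1=A3 downbeat M6
bar 9: v0=B2 v1=D3 downbeat m3
bar 10: v0=D3 v1=B3 downbeat M6
bar 11: v0=C3 v1=C4 downbeat P8
  -> R7 @ bar 4 tick 3 v(1,): B3->F3 leap 6st
  -> R4 @ bar 5 tick 0 v(0, 1): B2/F3 TT untreated
  -> R2 @ bar 7 tick 0 v(0, 1): C3/A3 M6 -> D3/D4 P8 similar
  -> R7 @ bar 7 tick 2 v(1,): B3->F3 leap 6st
  -> R7 @ bar 7 tick 3 v(1,): F3->B3 leap 6st
  -> R1 @ bar 11 tick 0 v(0, 1): D3/D4 P8 -> C3/C4 P8 similar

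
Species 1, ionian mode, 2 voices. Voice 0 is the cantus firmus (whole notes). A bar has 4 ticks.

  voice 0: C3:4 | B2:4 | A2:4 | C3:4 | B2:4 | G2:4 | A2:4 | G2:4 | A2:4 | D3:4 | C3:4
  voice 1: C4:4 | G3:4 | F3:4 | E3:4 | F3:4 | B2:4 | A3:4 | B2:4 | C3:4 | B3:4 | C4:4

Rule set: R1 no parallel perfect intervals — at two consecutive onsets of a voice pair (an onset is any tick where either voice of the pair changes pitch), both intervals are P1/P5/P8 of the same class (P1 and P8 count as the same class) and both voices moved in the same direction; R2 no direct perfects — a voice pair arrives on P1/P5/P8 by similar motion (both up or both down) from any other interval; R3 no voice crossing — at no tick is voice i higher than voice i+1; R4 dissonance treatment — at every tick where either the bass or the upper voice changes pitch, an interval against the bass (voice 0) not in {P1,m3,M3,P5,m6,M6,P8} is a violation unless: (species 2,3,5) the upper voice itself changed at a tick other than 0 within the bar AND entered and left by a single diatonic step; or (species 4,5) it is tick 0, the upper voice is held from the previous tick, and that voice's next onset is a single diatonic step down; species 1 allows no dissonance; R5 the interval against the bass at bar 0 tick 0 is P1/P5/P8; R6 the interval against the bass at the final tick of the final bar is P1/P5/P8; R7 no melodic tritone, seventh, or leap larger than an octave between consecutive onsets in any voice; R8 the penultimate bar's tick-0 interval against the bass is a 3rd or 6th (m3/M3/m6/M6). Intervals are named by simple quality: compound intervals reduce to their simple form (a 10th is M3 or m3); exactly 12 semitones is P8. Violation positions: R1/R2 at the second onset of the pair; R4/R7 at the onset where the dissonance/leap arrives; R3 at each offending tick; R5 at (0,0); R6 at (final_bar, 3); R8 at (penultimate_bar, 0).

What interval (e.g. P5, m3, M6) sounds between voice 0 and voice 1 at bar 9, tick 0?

M6

voice 0=D3 voice 1=B3 -> M6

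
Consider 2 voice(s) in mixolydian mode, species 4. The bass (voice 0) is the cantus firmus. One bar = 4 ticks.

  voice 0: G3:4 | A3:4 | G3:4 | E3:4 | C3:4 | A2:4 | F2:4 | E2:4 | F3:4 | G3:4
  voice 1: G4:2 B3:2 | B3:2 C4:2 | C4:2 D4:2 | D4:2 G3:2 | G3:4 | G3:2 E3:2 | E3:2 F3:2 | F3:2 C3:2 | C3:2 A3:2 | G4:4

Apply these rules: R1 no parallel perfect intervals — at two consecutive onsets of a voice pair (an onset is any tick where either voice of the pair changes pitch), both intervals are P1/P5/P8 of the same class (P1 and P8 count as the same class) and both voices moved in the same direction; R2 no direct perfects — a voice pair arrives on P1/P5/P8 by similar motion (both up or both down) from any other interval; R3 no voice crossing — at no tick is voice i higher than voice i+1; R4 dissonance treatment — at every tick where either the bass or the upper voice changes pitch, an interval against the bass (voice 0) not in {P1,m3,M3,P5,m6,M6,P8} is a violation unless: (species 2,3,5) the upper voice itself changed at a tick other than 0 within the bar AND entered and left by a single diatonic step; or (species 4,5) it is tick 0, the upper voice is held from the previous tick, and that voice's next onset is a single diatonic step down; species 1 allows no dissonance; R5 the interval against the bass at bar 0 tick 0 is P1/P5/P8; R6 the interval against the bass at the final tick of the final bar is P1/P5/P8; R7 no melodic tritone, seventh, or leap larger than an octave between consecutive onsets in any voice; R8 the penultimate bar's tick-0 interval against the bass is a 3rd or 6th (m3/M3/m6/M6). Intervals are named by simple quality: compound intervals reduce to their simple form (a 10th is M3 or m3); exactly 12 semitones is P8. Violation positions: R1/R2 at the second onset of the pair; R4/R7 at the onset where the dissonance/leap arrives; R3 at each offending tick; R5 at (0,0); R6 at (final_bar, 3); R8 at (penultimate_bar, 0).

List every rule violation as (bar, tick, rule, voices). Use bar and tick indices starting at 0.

(1, 0, R4, (0, 1))
(2, 0, R4, (0, 1))
(3, 0, R4, (0, 1))
(5, 0, R4, (0, 1))
(6, 0, R4, (0, 1))
(7, 0, R4, (0, 1))
(8, 0, R3, (0, 1))
(8, 0, R4, (0, 1))
(8, 0, R7, (0,))
(8, 0, R8, (0, 1))
(8, 1, R3, (0, 1))
(9, 0, R2, (0, 1))
(9, 0, R7, (1,))

bar 0: v0=G3 v1=G4 downbeat P8
bar 1: v0=A3 v1=B3 downbeat M2
bar 2: v0=G3 v1=C4 downbeat P4
bar 3: v0=E3 v1=D4 downbeat m7
bar 4: v0=C3 v1=G3 downbeat P5
bar 5: v0=A2 v1=G3 downbeat m7
bar 6: v0=F2 v1=E3 downbeat M7
bar 7: v0=E2 v1=F3 downbeat m2
bar 8: v0=F3 v1=C3 downbeat P4
bar 9: v0=G3 v1=G4 downbeat P8
  -> R4 @ bar 1 tick 0 v(0, 1): A3/B3 M2 untreated
  -> R4 @ bar 2 tick 0 v(0, 1): G3/C4 P4 untreated
  -> R4 @ bar 3 tick 0 v(0, 1): E3/D4 m7 untreated
  -> R4 @ bar 5 tick 0 v(0, 1): A2/G3 m7 untreated
  -> R4 @ bar 6 tick 0 v(0, 1): F2/E3 M7 untreated
  -> R4 @ bar 7 tick 0 v(0, 1): E2/F3 m2 untreated
  -> R3 @ bar 8 tick 0 v(0, 1): F3 above C3
  -> R4 @ bar 8 tick 0 v(0, 1): F3/C3 P4 untreated
  -> R7 @ bar 8 tick 0 v(0,): E2->F3 leap 13st
  -> R8 @ bar 8 tick 0 v(0, 1): penult P4 not 3rd/6th
  -> R3 @ bar 8 tick 1 v(0, 1): F3 above C3
  -> R2 @ bar 9 tick 0 v(0, 1): F3/A3 M3 -> G3/G4 P8 similar
  -> R7 @ bar 9 tick 0 v(1,): A3->G4 leap 10st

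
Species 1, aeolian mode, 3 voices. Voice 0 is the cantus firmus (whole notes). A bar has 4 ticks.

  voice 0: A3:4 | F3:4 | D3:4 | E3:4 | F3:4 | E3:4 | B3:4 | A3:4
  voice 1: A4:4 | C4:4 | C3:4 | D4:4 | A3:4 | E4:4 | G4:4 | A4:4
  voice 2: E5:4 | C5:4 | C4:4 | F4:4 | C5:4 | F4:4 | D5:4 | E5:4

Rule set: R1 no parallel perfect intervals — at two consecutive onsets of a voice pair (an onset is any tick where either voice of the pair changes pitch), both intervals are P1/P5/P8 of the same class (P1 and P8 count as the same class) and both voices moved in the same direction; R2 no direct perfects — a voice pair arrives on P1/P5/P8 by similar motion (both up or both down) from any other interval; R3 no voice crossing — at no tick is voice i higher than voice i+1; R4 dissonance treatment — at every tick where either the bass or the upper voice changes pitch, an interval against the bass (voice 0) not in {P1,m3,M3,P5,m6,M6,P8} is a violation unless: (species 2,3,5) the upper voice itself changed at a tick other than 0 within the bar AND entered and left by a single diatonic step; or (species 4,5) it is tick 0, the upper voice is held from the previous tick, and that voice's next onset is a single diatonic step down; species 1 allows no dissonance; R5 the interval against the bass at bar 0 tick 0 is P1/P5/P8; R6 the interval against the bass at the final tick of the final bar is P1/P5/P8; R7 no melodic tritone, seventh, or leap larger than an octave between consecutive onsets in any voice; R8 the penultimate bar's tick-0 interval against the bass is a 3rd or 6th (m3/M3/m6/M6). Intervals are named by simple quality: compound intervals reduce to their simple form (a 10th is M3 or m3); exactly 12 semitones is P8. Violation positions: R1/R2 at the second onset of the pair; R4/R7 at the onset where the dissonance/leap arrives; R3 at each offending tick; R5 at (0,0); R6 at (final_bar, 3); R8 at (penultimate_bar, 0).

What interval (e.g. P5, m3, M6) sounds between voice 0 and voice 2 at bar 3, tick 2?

voice 0=E3 voice 2=F4 -> m2

m2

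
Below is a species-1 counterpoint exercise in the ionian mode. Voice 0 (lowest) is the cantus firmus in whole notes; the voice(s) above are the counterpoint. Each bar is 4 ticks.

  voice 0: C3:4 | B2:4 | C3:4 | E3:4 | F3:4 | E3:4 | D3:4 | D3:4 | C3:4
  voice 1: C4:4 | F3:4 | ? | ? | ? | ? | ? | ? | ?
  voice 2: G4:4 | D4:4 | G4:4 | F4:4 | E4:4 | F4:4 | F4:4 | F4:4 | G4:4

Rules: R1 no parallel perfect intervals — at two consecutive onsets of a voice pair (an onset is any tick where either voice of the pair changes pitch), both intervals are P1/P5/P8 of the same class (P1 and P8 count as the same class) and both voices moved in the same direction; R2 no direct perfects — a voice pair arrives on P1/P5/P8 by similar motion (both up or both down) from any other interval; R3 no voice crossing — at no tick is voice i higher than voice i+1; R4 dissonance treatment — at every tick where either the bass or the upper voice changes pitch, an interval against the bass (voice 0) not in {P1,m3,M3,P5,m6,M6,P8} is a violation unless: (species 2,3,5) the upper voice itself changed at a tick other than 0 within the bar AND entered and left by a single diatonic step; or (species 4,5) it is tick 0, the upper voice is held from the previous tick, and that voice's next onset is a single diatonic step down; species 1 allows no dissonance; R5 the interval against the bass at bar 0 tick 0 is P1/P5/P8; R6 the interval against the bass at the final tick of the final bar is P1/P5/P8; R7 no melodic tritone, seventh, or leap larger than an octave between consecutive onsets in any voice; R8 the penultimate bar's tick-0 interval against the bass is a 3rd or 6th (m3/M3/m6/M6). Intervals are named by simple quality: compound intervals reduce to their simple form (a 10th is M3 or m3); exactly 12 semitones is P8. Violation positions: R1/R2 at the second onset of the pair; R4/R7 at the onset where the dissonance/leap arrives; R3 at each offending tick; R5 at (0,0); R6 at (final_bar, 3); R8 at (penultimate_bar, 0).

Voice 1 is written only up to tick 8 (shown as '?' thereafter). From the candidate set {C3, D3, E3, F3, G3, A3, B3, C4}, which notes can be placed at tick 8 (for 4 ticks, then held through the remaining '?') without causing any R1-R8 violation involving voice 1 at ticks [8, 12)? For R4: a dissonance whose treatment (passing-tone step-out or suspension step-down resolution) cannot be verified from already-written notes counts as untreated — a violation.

{A3, C3, E3}

C3: legal
D3: violates R4
E3: legal
F3: violates R4
G3: violates R2
A3: legal
B3: violates R4,R7
C4: violates R2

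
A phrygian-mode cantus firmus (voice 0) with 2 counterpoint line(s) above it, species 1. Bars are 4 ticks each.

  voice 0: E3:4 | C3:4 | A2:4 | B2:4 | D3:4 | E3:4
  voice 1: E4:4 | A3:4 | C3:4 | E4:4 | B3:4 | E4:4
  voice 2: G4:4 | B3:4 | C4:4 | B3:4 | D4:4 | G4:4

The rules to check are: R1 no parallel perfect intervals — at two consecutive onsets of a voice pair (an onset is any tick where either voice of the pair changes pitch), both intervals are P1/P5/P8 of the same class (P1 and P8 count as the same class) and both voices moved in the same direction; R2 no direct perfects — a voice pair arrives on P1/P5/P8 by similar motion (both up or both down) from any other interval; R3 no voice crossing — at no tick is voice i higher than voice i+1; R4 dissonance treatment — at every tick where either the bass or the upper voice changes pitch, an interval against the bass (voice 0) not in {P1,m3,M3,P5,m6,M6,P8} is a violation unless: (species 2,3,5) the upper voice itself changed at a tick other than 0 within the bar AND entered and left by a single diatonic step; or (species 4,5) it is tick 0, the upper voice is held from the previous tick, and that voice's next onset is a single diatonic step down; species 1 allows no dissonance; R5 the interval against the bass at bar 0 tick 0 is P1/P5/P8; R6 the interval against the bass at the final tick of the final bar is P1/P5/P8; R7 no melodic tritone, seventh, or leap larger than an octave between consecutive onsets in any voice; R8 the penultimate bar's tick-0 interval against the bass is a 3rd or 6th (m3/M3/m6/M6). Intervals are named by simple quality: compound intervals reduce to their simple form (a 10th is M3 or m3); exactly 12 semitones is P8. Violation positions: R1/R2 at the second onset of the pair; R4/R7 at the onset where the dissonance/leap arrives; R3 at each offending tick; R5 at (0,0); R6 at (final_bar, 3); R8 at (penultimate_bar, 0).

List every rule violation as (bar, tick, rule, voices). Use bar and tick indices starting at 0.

bar 0: v0=E3 v1=E4 v2=G4 downbeat m3
bar 1: v0=C3 v1=A3 v2=B3 downbeat M7
bar 2: v0=A2 v1=C3 v2=C4 downbeat m3
bar 3: v0=B2 v1=E4 v2=B3 downbeat P8
bar 4: v0=D3 v1=B3 v2=D4 downbeat P8
bar 5: v0=E3 v1=E4 v2=G4 downbeat m3
  -> R5 @ bar 0 tick 0 v(0, 2): opens on m3
  -> R4 @ bar 1 tick 0 v(0, 2): C3/B3 M7 untreated
  -> R3 @ bar 3 tick 0 v(1, 2): E4 above B3
  -> R4 @ bar 3 tick 0 v(0, 1): B2/E4 P4 untreated
  -> R7 @ bar 3 tick 0 v(1,): C3->E4 leap 16st
  -> R3 @ bar 3 tick 1 v(1, 2): E4 above B3
  -> R3 @ bar 3 tick 2 v(1, 2): E4 above B3
  -> R3 @ bar 3 tick 3 v(1, 2): E4 above B3
  -> R1 @ bar 4 tick 0 v(0, 2): B2/B3 P8 -> D3/D4 P8 similar
  -> R8 @ bar 4 tick 0 v(0, 2): penult P8 not 3rd/6th
  -> R2 @ bar 5 tick 0 v(0, 1): D3/B3 M6 -> E3/E4 P8 similar
  -> R6 @ bar 5 tick 3 v(0, 2): closes on m3

(0, 0, R5, (0, 2))
(1, 0, R4, (0, 2))
(3, 0, R3, (1, 2))
(3, 0, R4, (0, 1))
(3, 0, R7, (1,))
(3, 1, R3, (1, 2))
(3, 2, R3, (1, 2))
(3, 3, R3, (1, 2))
(4, 0, R1, (0, 2))
(4, 0, R8, (0, 2))
(5, 0, R2, (0, 1))
(5, 3, R6, (0, 2))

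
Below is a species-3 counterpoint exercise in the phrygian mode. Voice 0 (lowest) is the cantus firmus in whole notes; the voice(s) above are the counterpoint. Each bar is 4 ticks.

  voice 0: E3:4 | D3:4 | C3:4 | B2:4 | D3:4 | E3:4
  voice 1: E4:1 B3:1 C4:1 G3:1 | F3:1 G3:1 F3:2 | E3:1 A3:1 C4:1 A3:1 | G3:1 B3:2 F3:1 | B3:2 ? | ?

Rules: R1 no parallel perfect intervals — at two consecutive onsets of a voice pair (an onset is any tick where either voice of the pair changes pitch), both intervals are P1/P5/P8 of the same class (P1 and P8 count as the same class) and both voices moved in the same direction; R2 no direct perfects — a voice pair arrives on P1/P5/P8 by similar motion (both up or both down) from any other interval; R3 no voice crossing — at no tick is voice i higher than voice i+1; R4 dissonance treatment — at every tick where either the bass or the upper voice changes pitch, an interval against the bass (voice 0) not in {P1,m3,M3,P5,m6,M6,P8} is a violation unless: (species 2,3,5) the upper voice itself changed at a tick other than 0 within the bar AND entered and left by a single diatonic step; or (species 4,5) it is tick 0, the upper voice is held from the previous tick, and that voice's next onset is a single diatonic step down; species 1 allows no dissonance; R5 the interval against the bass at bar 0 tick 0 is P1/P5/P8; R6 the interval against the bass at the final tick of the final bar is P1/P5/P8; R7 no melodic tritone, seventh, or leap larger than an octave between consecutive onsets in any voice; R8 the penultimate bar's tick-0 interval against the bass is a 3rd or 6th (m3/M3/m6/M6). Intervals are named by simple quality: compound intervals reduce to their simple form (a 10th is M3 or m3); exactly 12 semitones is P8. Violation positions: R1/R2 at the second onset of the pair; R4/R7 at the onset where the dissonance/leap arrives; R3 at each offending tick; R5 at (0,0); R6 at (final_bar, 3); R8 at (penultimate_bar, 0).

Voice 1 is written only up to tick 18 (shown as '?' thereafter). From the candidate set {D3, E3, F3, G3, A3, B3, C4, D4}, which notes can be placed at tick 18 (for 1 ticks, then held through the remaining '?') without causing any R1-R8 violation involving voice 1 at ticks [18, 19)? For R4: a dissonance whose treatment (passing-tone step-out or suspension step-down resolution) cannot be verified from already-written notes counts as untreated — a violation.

{A3, B3, D3, D4}

D3: legal
E3: violates R4
F3: violates R7
G3: violates R4
A3: legal
B3: legal
C4: violates R4
D4: legal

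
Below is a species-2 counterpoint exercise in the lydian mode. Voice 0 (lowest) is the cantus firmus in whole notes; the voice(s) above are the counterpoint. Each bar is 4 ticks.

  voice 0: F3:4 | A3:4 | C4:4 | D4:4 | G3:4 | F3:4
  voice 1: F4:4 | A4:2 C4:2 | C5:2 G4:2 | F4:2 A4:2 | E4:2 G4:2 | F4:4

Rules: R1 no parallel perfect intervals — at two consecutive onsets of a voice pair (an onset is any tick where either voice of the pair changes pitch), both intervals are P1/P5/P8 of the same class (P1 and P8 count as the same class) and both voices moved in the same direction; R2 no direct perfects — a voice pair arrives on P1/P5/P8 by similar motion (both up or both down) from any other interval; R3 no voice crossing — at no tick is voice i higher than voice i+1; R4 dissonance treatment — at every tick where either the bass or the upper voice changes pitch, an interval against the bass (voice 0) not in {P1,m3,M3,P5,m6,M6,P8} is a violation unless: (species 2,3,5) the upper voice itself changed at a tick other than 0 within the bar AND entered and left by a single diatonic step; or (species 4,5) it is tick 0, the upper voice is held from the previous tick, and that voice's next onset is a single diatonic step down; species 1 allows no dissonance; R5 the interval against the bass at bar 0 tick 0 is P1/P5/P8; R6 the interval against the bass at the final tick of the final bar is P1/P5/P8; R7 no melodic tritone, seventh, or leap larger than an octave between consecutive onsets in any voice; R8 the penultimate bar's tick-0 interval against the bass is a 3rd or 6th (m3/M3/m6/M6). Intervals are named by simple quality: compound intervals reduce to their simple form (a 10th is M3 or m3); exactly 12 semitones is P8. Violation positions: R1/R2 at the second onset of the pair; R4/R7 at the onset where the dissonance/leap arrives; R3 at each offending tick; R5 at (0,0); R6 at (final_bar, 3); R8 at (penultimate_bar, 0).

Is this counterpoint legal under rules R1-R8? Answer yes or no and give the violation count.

bar 0: v0=F3 v1=F4 (P8)
bar 1: v0=A3 v1=A4 (P8)
bar 2: v0=C4 v1=C5 (P8)
bar 3: v0=D4 v1=F4 (m3)
bar 4: v0=G3 v1=E4 (M6)
bar 5: v0=F3 v1=F4 (P8)
  R1 @ bar1.0: F3/F4 P8 -> A3/A4 P8 similar
  R2 @ bar2.0: A3/C4 m3 -> C4/C5 P8 similar
  R1 @ bar5.0: G3/G4 P8 -> F3/F4 P8 similar

No (3 violations)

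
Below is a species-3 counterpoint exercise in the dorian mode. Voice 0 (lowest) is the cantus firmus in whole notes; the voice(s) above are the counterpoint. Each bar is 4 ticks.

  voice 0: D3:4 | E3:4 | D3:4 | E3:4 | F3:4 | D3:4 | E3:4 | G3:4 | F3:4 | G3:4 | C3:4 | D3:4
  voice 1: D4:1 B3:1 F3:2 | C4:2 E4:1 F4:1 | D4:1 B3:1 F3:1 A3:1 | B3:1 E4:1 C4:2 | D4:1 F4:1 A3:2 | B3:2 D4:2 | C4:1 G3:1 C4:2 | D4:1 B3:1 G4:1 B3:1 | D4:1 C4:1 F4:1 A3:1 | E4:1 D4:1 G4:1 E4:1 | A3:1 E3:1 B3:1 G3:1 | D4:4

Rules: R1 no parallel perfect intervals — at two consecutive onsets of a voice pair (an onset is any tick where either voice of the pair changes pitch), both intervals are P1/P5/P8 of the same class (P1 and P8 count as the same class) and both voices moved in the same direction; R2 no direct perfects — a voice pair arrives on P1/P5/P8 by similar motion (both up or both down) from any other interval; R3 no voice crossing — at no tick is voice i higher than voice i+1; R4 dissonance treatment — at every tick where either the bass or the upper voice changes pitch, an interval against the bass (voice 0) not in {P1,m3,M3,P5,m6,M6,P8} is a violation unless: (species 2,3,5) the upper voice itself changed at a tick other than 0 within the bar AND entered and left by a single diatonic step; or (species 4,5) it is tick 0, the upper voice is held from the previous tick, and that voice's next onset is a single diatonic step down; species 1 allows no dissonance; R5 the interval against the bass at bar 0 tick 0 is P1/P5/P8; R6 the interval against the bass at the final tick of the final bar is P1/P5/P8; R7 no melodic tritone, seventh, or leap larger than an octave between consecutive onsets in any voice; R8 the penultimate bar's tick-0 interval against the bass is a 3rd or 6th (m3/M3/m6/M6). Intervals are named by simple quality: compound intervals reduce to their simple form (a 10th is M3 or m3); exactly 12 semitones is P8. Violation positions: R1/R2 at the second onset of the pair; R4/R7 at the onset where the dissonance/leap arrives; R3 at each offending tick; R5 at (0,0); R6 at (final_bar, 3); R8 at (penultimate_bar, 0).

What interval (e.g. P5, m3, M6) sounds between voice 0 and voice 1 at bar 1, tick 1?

voice 0=E3 voice 1=C4 -> m6

m6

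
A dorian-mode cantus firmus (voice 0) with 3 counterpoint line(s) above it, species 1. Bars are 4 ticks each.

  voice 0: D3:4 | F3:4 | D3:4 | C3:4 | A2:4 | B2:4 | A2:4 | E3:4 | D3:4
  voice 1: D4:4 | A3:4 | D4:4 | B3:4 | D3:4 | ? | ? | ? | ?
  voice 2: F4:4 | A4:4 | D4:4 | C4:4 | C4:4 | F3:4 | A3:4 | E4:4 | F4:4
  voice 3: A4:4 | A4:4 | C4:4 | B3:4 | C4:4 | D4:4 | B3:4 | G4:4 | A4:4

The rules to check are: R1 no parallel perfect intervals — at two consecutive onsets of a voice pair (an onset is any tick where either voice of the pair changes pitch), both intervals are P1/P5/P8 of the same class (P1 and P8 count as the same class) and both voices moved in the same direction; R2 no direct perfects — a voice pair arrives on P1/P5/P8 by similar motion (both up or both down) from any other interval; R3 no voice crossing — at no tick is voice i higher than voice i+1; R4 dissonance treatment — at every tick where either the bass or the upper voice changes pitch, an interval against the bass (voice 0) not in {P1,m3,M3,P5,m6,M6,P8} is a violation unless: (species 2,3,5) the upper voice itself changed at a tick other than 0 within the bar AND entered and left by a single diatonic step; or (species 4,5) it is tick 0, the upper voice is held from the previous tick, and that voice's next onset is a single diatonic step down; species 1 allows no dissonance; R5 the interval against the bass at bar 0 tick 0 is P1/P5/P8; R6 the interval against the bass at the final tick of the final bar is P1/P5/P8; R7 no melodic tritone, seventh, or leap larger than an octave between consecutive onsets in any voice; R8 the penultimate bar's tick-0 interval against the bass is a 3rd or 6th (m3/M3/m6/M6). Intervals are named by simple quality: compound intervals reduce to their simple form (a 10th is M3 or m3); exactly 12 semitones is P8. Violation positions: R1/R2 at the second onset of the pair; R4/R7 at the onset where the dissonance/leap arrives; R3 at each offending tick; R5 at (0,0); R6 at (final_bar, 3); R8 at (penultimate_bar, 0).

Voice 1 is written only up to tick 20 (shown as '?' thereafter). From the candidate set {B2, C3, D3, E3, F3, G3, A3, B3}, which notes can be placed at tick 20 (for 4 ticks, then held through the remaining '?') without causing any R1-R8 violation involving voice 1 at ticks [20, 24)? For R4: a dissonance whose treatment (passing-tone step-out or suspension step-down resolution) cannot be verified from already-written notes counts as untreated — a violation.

B2: legal
C3: violates R4
D3: legal
E3: violates R4
F3: violates R4
G3: violates R2,R3
A3: violates R3,R4
B3: violates R2,R3

{B2, D3}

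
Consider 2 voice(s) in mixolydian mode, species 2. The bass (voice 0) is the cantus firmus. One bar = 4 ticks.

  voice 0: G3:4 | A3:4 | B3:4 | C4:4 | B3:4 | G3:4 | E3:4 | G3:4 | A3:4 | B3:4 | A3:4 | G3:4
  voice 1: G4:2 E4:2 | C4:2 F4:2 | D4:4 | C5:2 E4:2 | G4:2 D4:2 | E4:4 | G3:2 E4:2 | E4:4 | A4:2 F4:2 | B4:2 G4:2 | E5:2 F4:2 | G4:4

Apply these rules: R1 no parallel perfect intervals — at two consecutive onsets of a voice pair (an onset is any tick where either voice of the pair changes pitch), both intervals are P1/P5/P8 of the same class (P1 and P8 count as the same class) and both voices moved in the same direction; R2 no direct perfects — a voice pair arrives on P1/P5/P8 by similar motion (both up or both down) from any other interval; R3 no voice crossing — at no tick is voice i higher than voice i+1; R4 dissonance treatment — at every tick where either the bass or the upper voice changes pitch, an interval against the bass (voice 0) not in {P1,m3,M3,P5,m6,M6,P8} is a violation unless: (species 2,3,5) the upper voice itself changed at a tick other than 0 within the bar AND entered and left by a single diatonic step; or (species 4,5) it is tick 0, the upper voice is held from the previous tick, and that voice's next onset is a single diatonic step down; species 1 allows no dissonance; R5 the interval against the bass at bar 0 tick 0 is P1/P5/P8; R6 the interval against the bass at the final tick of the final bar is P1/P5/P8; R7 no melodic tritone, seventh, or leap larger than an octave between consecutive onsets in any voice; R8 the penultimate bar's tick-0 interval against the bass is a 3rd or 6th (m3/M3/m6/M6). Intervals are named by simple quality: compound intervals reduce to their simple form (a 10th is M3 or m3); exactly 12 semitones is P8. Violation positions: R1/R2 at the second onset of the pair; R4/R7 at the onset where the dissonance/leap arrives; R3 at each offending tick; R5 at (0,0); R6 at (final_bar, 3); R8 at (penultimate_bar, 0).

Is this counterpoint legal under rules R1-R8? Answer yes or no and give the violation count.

bar 0: v0=G3 v1=G4 (P8)
bar 1: v0=A3 v1=C4 (m3)
bar 2: v0=B3 v1=D4 (m3)
bar 3: v0=C4 v1=C5 (P8)
bar 4: v0=B3 v1=G4 (m6)
bar 5: v0=G3 v1=E4 (M6)
bar 6: v0=E3 v1=G3 (m3)
bar 7: v0=G3 v1=E4 (M6)
bar 8: v0=A3 v1=A4 (P8)
bar 9: v0=B3 v1=B4 (P8)
bar 10: v0=A3 v1=E5 (P5)
bar 11: v0=G3 v1=G4 (P8)
  R2 @ bar3.0: B3/D4 m3 -> C4/C5 P8 similar
  R7 @ bar3.0: D4->C5 leap 10st
  R2 @ bar8.0: G3/E4 M6 -> A3/A4 P8 similar
  R2 @ bar9.0: A3/F4 m6 -> B3/B4 P8 similar
  R7 @ bar9.0: F4->B4 leap 6st
  R8 @ bar10.0: penult P5 not 3rd/6th
  R7 @ bar10.2: E5->F4 leap 11st

No (7 violations)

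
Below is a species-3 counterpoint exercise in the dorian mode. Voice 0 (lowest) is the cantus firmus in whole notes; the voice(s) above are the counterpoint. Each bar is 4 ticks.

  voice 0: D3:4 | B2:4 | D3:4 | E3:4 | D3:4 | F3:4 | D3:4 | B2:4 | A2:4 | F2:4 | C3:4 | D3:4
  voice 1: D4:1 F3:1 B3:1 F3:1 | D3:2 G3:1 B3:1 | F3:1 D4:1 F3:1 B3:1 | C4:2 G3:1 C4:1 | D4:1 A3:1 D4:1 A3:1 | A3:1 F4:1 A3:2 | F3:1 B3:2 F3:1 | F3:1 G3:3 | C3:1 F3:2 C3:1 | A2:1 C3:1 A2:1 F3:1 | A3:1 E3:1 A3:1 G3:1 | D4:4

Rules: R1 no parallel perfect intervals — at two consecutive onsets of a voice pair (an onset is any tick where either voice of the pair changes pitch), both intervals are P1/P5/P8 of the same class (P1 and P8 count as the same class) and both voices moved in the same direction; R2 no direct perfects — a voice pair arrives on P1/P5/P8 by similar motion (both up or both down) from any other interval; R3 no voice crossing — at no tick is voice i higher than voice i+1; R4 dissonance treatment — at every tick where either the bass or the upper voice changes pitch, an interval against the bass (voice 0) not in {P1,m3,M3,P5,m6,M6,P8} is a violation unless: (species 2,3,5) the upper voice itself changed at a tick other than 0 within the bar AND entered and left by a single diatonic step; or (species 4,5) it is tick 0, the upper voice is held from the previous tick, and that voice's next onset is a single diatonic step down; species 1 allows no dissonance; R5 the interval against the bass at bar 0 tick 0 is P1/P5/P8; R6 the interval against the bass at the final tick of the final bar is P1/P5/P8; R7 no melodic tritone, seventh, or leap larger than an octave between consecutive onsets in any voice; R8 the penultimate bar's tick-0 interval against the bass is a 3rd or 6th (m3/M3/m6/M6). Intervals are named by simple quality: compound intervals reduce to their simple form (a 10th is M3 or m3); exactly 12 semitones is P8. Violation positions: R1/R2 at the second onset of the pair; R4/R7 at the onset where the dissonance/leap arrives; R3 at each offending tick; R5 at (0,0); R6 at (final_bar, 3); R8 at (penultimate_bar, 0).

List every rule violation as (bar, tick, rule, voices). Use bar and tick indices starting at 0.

(0, 2, R7, (1,))
(0, 3, R7, (1,))
(2, 0, R7, (1,))
(2, 3, R7, (1,))
(6, 1, R7, (1,))
(6, 3, R7, (1,))
(7, 0, R4, (0, 1))
(11, 0, R2, (0, 1))

bar 0: v0=D3 v1=D4 downbeat P8
bar 1: v0=B2 v1=D3 downbeat m3
bar 2: v0=D3 v1=F3 downbeat m3
bar 3: v0=E3 v1=C4 downbeat m6
bar 4: v0=D3 v1=D4 downbeat P8
bar 5: v0=F3 v1=A3 downbeat M3
bar 6: v0=D3 v1=F3 downbeat m3
bar 7: v0=B2 v1=F3 downbeat TT
bar 8: v0=A2 v1=C3 downbeat m3
bar 9: v0=F2 v1=A2 downbeat M3
bar 10: v0=C3 v1=A3 downbeat M6
bar 11: v0=D3 v1=D4 downbeat P8
  -> R7 @ bar 0 tick 2 v(1,): F3->B3 leap 6st
  -> R7 @ bar 0 tick 3 v(1,): B3->F3 leap 6st
  -> R7 @ bar 2 tick 0 v(1,): B3->F3 leap 6st
  -> R7 @ bar 2 tick 3 v(1,): F3->B3 leap 6st
  -> R7 @ bar 6 tick 1 v(1,): F3->B3 leap 6st
  -> R7 @ bar 6 tick 3 v(1,): B3->F3 leap 6st
  -> R4 @ bar 7 tick 0 v(0, 1): B2/F3 TT untreated
  -> R2 @ bar 11 tick 0 v(0, 1): C3/G3 P5 -> D3/D4 P8 similar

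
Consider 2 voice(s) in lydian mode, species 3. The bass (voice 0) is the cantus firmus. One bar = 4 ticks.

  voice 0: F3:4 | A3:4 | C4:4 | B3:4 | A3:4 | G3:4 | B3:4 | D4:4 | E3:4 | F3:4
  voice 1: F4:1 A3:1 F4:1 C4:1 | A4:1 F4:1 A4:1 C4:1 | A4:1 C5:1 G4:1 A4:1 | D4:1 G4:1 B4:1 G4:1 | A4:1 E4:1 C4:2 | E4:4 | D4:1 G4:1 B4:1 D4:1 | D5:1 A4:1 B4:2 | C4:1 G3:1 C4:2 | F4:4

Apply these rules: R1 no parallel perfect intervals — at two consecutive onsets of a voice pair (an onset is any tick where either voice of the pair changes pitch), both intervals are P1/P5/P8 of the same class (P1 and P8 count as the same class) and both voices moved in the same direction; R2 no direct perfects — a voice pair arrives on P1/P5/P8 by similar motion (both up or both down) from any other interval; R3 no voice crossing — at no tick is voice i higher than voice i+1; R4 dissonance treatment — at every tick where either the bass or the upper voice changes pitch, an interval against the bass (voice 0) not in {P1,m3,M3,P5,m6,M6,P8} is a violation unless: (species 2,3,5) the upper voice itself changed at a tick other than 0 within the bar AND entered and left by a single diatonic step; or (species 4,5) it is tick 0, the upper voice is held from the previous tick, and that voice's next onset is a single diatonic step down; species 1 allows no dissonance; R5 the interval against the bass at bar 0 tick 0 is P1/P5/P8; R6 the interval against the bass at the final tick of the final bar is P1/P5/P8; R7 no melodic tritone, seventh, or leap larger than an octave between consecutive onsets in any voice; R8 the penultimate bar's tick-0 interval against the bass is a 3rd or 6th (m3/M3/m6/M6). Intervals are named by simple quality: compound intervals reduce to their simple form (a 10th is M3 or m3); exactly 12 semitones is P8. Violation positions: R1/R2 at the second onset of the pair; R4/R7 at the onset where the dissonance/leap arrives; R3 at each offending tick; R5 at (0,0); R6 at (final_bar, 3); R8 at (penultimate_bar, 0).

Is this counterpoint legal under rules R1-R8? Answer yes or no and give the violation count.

bar 0: v0=F3 v1=F4 (P8)
bar 1: v0=A3 v1=A4 (P8)
bar 2: v0=C4 v1=A4 (M6)
bar 3: v0=B3 v1=D4 (m3)
bar 4: v0=A3 v1=A4 (P8)
bar 5: v0=G3 v1=E4 (M6)
bar 6: v0=B3 v1=D4 (m3)
bar 7: v0=D4 v1=D5 (P8)
bar 8: v0=E3 v1=C4 (m6)
bar 9: v0=F3 v1=F4 (P8)
  R2 @ bar1.0: F3/C4 P5 -> A3/A4 P8 similar
  R2 @ bar7.0: B3/D4 m3 -> D4/D5 P8 similar
  R7 @ bar8.0: D4->E3 leap 10st
  R7 @ bar8.0: B4->C4 leap 11st
  R2 @ bar9.0: E3/C4 m6 -> F3/F4 P8 similar

No (5 violations)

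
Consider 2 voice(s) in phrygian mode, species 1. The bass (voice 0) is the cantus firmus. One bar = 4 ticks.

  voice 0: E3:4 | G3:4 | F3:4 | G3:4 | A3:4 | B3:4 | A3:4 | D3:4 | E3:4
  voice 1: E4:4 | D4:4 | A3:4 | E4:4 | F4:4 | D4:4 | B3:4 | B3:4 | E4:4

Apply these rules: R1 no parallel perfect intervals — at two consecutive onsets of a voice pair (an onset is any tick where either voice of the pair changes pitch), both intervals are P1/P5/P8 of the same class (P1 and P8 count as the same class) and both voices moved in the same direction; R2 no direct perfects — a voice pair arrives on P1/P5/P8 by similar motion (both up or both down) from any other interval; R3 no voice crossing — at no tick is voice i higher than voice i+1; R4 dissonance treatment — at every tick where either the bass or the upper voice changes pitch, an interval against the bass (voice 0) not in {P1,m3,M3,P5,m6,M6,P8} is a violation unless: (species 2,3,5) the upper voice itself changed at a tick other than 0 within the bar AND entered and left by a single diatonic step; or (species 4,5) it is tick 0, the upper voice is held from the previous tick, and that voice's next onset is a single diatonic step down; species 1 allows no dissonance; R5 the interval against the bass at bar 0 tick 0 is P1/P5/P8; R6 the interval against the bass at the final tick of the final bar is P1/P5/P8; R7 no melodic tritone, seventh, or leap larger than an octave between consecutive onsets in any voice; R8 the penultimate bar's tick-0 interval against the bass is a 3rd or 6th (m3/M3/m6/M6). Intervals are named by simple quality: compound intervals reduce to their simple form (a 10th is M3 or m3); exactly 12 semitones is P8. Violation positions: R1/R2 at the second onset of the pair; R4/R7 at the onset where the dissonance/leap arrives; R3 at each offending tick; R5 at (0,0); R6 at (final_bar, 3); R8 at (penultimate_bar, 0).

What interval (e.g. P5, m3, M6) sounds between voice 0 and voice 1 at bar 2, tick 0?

voice 0=F3 voice 1=A3 -> M3

M3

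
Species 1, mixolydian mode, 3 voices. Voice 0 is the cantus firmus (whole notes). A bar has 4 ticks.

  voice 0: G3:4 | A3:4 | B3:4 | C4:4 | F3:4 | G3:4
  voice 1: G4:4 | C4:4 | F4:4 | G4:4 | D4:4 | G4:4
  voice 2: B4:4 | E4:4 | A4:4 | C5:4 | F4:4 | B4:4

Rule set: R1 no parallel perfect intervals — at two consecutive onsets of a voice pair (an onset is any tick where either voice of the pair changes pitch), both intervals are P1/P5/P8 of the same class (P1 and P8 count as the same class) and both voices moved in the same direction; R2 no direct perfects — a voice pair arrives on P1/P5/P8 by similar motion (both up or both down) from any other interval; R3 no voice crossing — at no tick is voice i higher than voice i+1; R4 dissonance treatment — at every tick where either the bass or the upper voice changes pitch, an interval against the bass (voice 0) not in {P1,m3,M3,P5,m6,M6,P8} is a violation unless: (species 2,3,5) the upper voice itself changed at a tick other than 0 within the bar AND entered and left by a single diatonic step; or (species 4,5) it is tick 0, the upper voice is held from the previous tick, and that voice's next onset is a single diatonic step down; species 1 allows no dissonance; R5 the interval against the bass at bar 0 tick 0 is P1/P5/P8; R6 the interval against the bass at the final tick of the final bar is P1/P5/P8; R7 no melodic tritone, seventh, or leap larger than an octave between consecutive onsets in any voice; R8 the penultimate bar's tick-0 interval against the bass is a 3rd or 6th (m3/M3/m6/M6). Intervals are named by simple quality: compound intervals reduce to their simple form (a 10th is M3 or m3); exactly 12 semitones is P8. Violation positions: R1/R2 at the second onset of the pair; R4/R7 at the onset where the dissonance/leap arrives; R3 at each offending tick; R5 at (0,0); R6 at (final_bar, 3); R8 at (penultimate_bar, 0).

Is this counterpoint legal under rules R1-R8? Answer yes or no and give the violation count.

No (10 violations)

bar 0: v0=G3 v1=G4 v2=B4 (M3)
bar 1: v0=A3 v1=C4 v2=E4 (P5)
bar 2: v0=B3 v1=F4 v2=A4 (m7)
bar 3: v0=C4 v1=G4 v2=C5 (P8)
bar 4: v0=F3 v1=D4 v2=F4 (P8)
bar 5: v0=G3 v1=G4 v2=B4 (M3)
  R5 @ bar0.0: opens on M3
  R4 @ bar2.0: B3/F4 TT untreated
  R4 @ bar2.0: B3/A4 m7 untreated
  R2 @ bar3.0: B3/F4 TT -> C4/G4 P5 similar
  R2 @ bar3.0: B3/A4 m7 -> C4/C5 P8 similar
  R1 @ bar4.0: C4/C5 P8 -> F3/F4 P8 similar
  R8 @ bar4.0: penult P8 not 3rd/6th
  R2 @ bar5.0: F3/D4 M6 -> G3/G4 P8 similar
  R7 @ bar5.0: F4->B4 leap 6st
  R6 @ bar5.3: closes on M3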